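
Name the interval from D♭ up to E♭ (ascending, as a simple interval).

The letter names run D→E, a span of 1 letter step, so the interval is some kind of second.
Db to Eb is 2 semitones. A major second is 2, so 2 makes it major.

major second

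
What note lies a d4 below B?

F##

A fourth below B lands on the letter F.
A diminished fourth spans 4 semitones, so B moves to pitch class 7. On the letter F that is F##.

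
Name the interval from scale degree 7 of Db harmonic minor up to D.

major second

Scale degree 7 of Db harmonic minor is C.
C up to D: letters C→D make it a second; 2 semitones makes it major.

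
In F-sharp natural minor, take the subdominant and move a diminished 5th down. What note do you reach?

E#

The subdominant of F# natural minor is B.
A diminished fifth (6 semitones) below B lands on the letter E, giving E#.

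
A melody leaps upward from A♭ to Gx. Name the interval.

doubly augmented seventh

Counting letters A–B–C–D–E–F–G gives a seventh.
Ab→G## = 13 semitones, 2 wider than the major seventh (11), so doubly augmented.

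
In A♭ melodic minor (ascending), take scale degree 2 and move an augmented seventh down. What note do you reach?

Scale degree 2 of Ab melodic minor (ascending) is Bb.
An augmented seventh (12 semitones) below Bb lands on the letter C, giving Cbb.

Cbb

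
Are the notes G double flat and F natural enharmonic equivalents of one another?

Yes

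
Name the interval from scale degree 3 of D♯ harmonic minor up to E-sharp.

Scale degree 3 of D# harmonic minor is F#.
F# up to E#: letters F→E make it a seventh; 11 semitones makes it major.

major seventh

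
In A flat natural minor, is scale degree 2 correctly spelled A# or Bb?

Each scale degree takes a distinct letter name. Degree 2 of a scale on A must use the letter B.
Bb and A# are enharmonically the same pitch, but only Bb uses the letter B, so it is the correct spelling here.

Bb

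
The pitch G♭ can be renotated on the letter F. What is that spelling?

Gb is pitch class 6. The letter F alone is pitch class 5.
To reach pitch class 6 from F requires an offset of +1 semitone, i.e. sharp: F#.

F#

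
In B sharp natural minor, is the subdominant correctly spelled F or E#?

E#

Each scale degree takes a distinct letter name. Degree 4 of a scale on B must use the letter E.
E# and F are enharmonically the same pitch, but only E# uses the letter E, so it is the correct spelling here.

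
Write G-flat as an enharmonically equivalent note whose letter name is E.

Gb is pitch class 6. The letter E alone is pitch class 4.
To reach pitch class 6 from E requires an offset of +2 semitones, i.e. double sharp: E##.

E##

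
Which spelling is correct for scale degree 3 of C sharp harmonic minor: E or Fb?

Each scale degree takes a distinct letter name. Degree 3 of a scale on C must use the letter E.
E and Fb are enharmonically the same pitch, but only E uses the letter E, so it is the correct spelling here.

E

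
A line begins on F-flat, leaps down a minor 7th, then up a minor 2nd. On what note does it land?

A minor seventh down from Fb is Gb (letter G, 10 semitones down).
A minor second up from Gb is Abb (letter A, 1 semitone up).

Abb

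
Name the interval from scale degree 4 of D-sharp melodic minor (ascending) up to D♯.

Scale degree 4 of D# melodic minor (ascending) is G#.
G# up to D#: letters G→D make it a fifth; 7 semitones makes it perfect.

perfect fifth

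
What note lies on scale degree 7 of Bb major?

A

Degree 7 takes the letter 6 steps above B, which is A.
In major, degree 7 sits 11 semitones above the tonic. Bb + 11 semitones is pitch class 9, spelled on A as A.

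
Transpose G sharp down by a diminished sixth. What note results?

B##

G down a major sixth is Bb, so the target letter is B.
From G#, a diminished sixth is 7 semitones down: B##.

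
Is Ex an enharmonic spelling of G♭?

E## is pitch class 6; Gb is pitch class 6.
All spellings map to pitch class 6, so they are enharmonically equivalent.

Yes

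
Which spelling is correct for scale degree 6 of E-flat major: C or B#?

Each scale degree takes a distinct letter name. Degree 6 of a scale on E must use the letter C.
C and B# are enharmonically the same pitch, but only C uses the letter C, so it is the correct spelling here.

C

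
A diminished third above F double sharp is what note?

F up a major third is A, so the target letter is A.
From F##, a diminished third is 2 semitones up: A.

A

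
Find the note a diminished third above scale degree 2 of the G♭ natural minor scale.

Cbb

Scale degree 2 of Gb natural minor is Ab.
A diminished third (2 semitones) above Ab lands on the letter C, giving Cbb.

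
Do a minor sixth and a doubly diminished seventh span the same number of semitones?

Yes

A minor sixth spans 8 semitones; a doubly diminished seventh spans 8.
They are enharmonically equivalent.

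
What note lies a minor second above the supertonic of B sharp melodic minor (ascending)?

The supertonic of B# melodic minor (ascending) is C##.
A minor second (1 semitone) above C## lands on the letter D, giving D#.

D#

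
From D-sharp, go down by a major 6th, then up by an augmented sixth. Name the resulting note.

A major sixth down from D# is F# (letter F, 9 semitones down).
An augmented sixth up from F# is D## (letter D, 10 semitones up).

D##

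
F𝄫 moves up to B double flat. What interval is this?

augmented fourth

Counting letters F–G–A–B gives a fourth.
Fbb→Bbb = 6 semitones, 1 wider than the perfect fourth (5), so augmented.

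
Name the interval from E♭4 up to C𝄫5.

Counting letters E–F–G–A–B–C gives a sixth.
Eb→Cbb = 7 semitones, 2 narrower than the major sixth (9), so diminished.

diminished sixth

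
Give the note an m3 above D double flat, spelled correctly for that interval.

A third above D lands on the letter F.
A minor third spans 3 semitones, so Dbb moves to pitch class 3. On the letter F that is Fbb.

Fbb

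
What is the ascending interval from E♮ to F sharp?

Counting letters E–F gives a second.
E→F# = 2 semitones, exactly the major second.

major second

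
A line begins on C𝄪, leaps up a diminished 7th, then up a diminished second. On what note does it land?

A diminished seventh up from C## is B (letter B, 9 semitones up).
A diminished second up from B is Cb (letter C, 0 semitones up).

Cb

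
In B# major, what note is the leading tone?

The B# major scale runs B# C## D## E# F## G## A##.
Degree 7 is A##.

A##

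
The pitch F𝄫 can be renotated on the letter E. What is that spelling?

Eb

Plain E sits 1 semitone above Fbb, so on the letter E the same pitch needs a flat: Eb.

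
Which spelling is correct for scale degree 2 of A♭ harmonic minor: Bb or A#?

Bb

Each scale degree takes a distinct letter name. Degree 2 of a scale on A must use the letter B.
Bb and A# are enharmonically the same pitch, but only Bb uses the letter B, so it is the correct spelling here.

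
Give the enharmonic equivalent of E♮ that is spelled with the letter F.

Fb

Plain F sits 1 semitone above E, so on the letter F the same pitch needs a flat: Fb.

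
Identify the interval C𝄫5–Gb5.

augmented fifth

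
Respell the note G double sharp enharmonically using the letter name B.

Plain B sits 2 semitones above G##, so on the letter B the same pitch needs a double flat: Bbb.

Bbb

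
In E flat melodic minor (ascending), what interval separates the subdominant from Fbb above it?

The subdominant of Eb melodic minor (ascending) is Ab.
Ab up to Fbb: letters A→F make it a sixth; 7 semitones makes it diminished.

diminished sixth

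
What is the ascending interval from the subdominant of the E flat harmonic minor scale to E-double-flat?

The subdominant of Eb harmonic minor is Ab.
Ab up to Ebb: letters A→E make it a fifth; 6 semitones makes it diminished.

diminished fifth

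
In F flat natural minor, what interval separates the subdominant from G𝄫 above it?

The subdominant of Fb natural minor is Bbb.
Bbb up to Gbb: letters B→G make it a sixth; 8 semitones makes it minor.

minor sixth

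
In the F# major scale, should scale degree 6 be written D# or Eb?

Each scale degree takes a distinct letter name. Degree 6 of a scale on F must use the letter D.
D# and Eb are enharmonically the same pitch, but only D# uses the letter D, so it is the correct spelling here.

D#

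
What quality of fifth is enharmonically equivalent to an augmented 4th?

diminished

An augmented fourth spans 6 semitones.
A fifth spanning 6 semitones is diminished (the perfect fifth is 7).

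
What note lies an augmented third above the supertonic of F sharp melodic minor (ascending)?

The supertonic of F# melodic minor (ascending) is G#.
An augmented third (5 semitones) above G# lands on the letter B, giving B##.

B##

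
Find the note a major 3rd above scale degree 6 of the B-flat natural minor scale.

Bb

Scale degree 6 of Bb natural minor is Gb.
A major third (4 semitones) above Gb lands on the letter B, giving Bb.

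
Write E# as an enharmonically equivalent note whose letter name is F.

F

E# is pitch class 5. The letter F alone is pitch class 5.
Pitch class 5 on F needs no accidental: F.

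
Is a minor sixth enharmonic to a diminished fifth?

A minor sixth spans 8 semitones; a diminished fifth spans 6.
The spans differ, so they are not enharmonic equivalents.

No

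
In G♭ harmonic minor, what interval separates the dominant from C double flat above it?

The dominant of Gb harmonic minor is Db.
Db up to Cbb: letters D→C make it a seventh; 9 semitones makes it diminished.

diminished seventh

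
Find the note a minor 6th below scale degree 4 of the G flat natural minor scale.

Eb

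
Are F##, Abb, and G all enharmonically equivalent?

F## = pitch class 7 and Abb = pitch class 7 and G = pitch class 7 — the same pitch class, so they are enharmonic equivalents.

Yes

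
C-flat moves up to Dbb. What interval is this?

minor second

Counting letters C–D gives a second.
Cb→Dbb = 1 semitone, 1 narrower than the major second (2), so minor.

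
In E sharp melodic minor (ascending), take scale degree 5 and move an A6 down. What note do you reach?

D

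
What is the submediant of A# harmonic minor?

The A# harmonic minor scale runs A# B# C# D# E# F# G##.
Degree 6 is F#.

F#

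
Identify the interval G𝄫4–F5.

augmented seventh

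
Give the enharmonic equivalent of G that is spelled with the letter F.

F##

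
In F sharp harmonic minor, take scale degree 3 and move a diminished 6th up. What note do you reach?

Fb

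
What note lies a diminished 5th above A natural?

Eb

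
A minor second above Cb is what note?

A second above C lands on the letter D.
A minor second spans 1 semitone, so Cb moves to pitch class 0. On the letter D that is Dbb.

Dbb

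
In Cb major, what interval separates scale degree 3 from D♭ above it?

Scale degree 3 of Cb major is Eb.
Eb up to Db: letters E→D make it a seventh; 10 semitones makes it minor.

minor seventh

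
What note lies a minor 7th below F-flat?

A seventh below F lands on the letter G.
A minor seventh spans 10 semitones, so Fb moves to pitch class 6. On the letter G that is Gb.

Gb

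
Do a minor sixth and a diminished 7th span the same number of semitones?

A minor sixth spans 8 semitones; a diminished seventh spans 9.
The spans differ, so they are not enharmonic equivalents.

No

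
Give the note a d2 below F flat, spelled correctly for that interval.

E

A second below F lands on the letter E.
A diminished second spans 0 semitones, so Fb moves to pitch class 4. On the letter E that is E.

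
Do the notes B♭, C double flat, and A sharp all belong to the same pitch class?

Bb is pitch class 10; Cbb is pitch class 10; A# is pitch class 10.
All spellings map to pitch class 10, so they are enharmonically equivalent.

Yes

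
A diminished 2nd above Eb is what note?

E up a major second is F#, so the target letter is F.
From Eb, a diminished second is 0 semitones up: Fbb.

Fbb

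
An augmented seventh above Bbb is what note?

A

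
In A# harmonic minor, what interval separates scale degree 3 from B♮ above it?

minor seventh

Scale degree 3 of A# harmonic minor is C#.
C# up to B: letters C→B make it a seventh; 10 semitones makes it minor.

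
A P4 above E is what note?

A fourth above E lands on the letter A.
A perfect fourth spans 5 semitones, so E moves to pitch class 9. On the letter A that is A.

A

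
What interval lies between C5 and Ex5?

Counting letters C–D–E gives a third.
C→E## = 6 semitones, 2 wider than the major third (4), so doubly augmented.

doubly augmented third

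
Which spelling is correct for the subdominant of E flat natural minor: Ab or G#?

Ab

Each scale degree takes a distinct letter name. Degree 4 of a scale on E must use the letter A.
Ab and G# are enharmonically the same pitch, but only Ab uses the letter A, so it is the correct spelling here.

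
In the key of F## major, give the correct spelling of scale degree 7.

Degree 7 takes the letter 6 steps above F, which is E.
In major, degree 7 sits 11 semitones above the tonic. F## + 11 semitones is pitch class 6, spelled on E as E##.

E##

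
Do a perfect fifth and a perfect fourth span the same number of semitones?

No

A perfect fifth spans 7 semitones; a perfect fourth spans 5.
The spans differ, so they are not enharmonic equivalents.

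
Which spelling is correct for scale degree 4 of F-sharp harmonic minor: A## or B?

B

Each scale degree takes a distinct letter name. Degree 4 of a scale on F must use the letter B.
B and A## are enharmonically the same pitch, but only B uses the letter B, so it is the correct spelling here.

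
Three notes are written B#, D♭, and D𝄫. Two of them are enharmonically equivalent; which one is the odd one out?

Db

In 12-tone equal temperament, enharmonic equivalents share a pitch class. B# is pitch class 0; Db is pitch class 1; Dbb is pitch class 0.
B# and Dbb share pitch class 0, while Db is pitch class 1.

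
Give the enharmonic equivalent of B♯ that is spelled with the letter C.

B# is pitch class 0. The letter C alone is pitch class 0.
Pitch class 0 on C needs no accidental: C.

C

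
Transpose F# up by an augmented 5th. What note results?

C##

F up a perfect fifth is C, so the target letter is C.
From F#, an augmented fifth is 8 semitones up: C##.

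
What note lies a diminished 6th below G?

B#

A sixth below G lands on the letter B.
A diminished sixth spans 7 semitones, so G moves to pitch class 0. On the letter B that is B#.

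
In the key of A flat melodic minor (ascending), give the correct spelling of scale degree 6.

Degree 6 takes the letter 5 steps above A, which is F.
In melodic minor (ascending), degree 6 sits 9 semitones above the tonic. Ab + 9 semitones is pitch class 5, spelled on F as F.

F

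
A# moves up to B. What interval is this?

minor second

Counting letters A–B gives a second.
A#→B = 1 semitone, 1 narrower than the major second (2), so minor.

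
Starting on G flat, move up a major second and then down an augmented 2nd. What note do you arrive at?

A major second up from Gb is Ab (letter A, 2 semitones up).
An augmented second down from Ab is Gbb (letter G, 3 semitones down).

Gbb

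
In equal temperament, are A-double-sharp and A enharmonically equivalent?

No

Two spellings are enharmonically equivalent only if they share a pitch class.
Here A## → 11, A → 9; 9 ≠ 11, so they are not.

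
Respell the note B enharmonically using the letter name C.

Cb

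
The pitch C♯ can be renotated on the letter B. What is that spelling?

Plain B sits 2 semitones below C#, so on the letter B the same pitch needs a double sharp: B##.

B##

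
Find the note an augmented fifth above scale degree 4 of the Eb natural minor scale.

E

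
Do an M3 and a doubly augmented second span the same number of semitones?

A major third spans 4 semitones; a doubly augmented second spans 4.
They are enharmonically equivalent.

Yes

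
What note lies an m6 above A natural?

F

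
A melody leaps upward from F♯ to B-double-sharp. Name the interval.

doubly augmented fourth

Counting letters F–G–A–B gives a fourth.
F#→B## = 7 semitones, 2 wider than the perfect fourth (5), so doubly augmented.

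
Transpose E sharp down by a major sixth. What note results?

E down a major sixth is G, so the target letter is G.
From E#, a major sixth is 9 semitones down: G#.

G#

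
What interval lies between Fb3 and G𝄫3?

minor second

The letter names run F→G, a span of 1 letter step, so the interval is some kind of second.
Fb to Gbb is 1 semitone. A major second is 2, so 1 makes it minor.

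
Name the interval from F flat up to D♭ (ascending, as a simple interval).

major sixth

Counting letters F–G–A–B–C–D gives a sixth.
Fb→Db = 9 semitones, exactly the major sixth.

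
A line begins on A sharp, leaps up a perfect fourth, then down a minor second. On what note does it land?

C##

A perfect fourth up from A# is D# (letter D, 5 semitones up).
A minor second down from D# is C## (letter C, 1 semitone down).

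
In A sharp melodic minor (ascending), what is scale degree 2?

B#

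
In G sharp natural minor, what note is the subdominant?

C#

The G# natural minor scale runs G# A# B C# D# E F#.
Degree 4 is C#.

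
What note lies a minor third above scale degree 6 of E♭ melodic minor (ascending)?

Scale degree 6 of Eb melodic minor (ascending) is C.
A minor third (3 semitones) above C lands on the letter E, giving Eb.

Eb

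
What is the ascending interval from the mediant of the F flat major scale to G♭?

The mediant of Fb major is Ab.
Ab up to Gb: letters A→G make it a seventh; 10 semitones makes it minor.

minor seventh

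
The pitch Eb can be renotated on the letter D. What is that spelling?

Plain D sits 1 semitone below Eb, so on the letter D the same pitch needs a sharp: D#.

D#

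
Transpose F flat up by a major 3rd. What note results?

Ab

A third above F lands on the letter A.
A major third spans 4 semitones, so Fb moves to pitch class 8. On the letter A that is Ab.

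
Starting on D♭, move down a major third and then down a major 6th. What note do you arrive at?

Dbb

A major third down from Db is Bbb (letter B, 4 semitones down).
A major sixth down from Bbb is Dbb (letter D, 9 semitones down).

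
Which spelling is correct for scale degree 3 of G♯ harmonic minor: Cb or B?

B

Each scale degree takes a distinct letter name. Degree 3 of a scale on G must use the letter B.
B and Cb are enharmonically the same pitch, but only B uses the letter B, so it is the correct spelling here.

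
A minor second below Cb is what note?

A second below C lands on the letter B.
A minor second spans 1 semitone, so Cb moves to pitch class 10. On the letter B that is Bb.

Bb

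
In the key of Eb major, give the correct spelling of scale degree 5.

Bb

Degree 5 takes the letter 4 steps above E, which is B.
In major, degree 5 sits 7 semitones above the tonic. Eb + 7 semitones is pitch class 10, spelled on B as Bb.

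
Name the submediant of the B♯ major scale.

G##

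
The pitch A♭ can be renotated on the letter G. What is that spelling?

G#

Plain G sits 1 semitone below Ab, so on the letter G the same pitch needs a sharp: G#.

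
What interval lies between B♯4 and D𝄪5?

major third

The letter names run B→D, a span of 2 letter steps, so the interval is some kind of third.
B# to D## is 4 semitones. A major third is 4, so 4 makes it major.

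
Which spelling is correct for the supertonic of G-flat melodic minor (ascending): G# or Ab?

Each scale degree takes a distinct letter name. Degree 2 of a scale on G must use the letter A.
Ab and G# are enharmonically the same pitch, but only Ab uses the letter A, so it is the correct spelling here.

Ab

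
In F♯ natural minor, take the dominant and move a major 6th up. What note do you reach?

A#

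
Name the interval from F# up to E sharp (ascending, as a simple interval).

major seventh

Counting letters F–G–A–B–C–D–E gives a seventh.
F#→E# = 11 semitones, exactly the major seventh.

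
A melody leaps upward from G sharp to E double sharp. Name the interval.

augmented sixth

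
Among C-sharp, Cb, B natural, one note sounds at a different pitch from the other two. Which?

In 12-tone equal temperament, enharmonic equivalents share a pitch class. C# is pitch class 1; Cb is pitch class 11; B is pitch class 11.
Cb and B share pitch class 11, while C# is pitch class 1.

C#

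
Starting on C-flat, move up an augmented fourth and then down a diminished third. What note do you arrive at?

An augmented fourth up from Cb is F (letter F, 6 semitones up).
A diminished third down from F is D# (letter D, 2 semitones down).

D#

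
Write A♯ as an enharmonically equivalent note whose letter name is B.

A# is pitch class 10. The letter B alone is pitch class 11.
To reach pitch class 10 from B requires an offset of -1 semitone, i.e. flat: Bb.

Bb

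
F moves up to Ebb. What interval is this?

The letter names run F→E, a span of 6 letter steps, so the interval is some kind of seventh.
F to Ebb is 9 semitones. A major seventh is 11, so 9 makes it diminished.

diminished seventh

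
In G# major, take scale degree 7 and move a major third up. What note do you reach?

A##

Scale degree 7 of G# major is F##.
A major third (4 semitones) above F## lands on the letter A, giving A##.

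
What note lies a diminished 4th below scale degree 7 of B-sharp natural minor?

Scale degree 7 of B# natural minor is A#.
A diminished fourth (4 semitones) below A# lands on the letter E, giving E##.

E##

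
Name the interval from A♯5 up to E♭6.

Counting letters A–B–C–D–E gives a fifth.
A#→Eb = 5 semitones, 2 narrower than the perfect fifth (7), so doubly diminished.

doubly diminished fifth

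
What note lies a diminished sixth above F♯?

A sixth above F lands on the letter D.
A diminished sixth spans 7 semitones, so F# moves to pitch class 1. On the letter D that is Db.

Db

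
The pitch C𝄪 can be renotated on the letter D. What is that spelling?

D

C## is pitch class 2. The letter D alone is pitch class 2.
Pitch class 2 on D needs no accidental: D.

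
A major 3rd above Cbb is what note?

A third above C lands on the letter E.
A major third spans 4 semitones, so Cbb moves to pitch class 2. On the letter E that is Ebb.

Ebb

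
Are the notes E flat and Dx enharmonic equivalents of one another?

No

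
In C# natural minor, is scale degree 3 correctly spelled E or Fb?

E

Each scale degree takes a distinct letter name. Degree 3 of a scale on C must use the letter E.
E and Fb are enharmonically the same pitch, but only E uses the letter E, so it is the correct spelling here.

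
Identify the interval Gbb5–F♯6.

doubly augmented seventh

Counting letters G–A–B–C–D–E–F gives a seventh.
Gbb→F# = 13 semitones, 2 wider than the major seventh (11), so doubly augmented.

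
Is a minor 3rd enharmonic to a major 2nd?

No

A minor third spans 3 semitones; a major second spans 2.
The spans differ, so they are not enharmonic equivalents.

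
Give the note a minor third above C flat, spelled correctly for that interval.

C up a major third is E, so the target letter is E.
From Cb, a minor third is 3 semitones up: Ebb.

Ebb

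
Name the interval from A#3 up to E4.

diminished fifth

Counting letters A–B–C–D–E gives a fifth.
A#→E = 6 semitones, 1 narrower than the perfect fifth (7), so diminished.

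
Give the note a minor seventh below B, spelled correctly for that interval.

B down a major seventh is C, so the target letter is C.
From B, a minor seventh is 10 semitones down: C#.

C#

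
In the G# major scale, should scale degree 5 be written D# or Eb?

Each scale degree takes a distinct letter name. Degree 5 of a scale on G must use the letter D.
D# and Eb are enharmonically the same pitch, but only D# uses the letter D, so it is the correct spelling here.

D#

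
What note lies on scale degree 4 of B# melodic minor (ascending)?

The B# melodic minor (ascending) scale runs B# C## D# E# F## G## A##.
Degree 4 is E#.

E#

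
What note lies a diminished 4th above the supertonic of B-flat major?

Fb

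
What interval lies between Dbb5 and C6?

augmented seventh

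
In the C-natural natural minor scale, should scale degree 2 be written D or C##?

Each scale degree takes a distinct letter name. Degree 2 of a scale on C must use the letter D.
D and C## are enharmonically the same pitch, but only D uses the letter D, so it is the correct spelling here.

D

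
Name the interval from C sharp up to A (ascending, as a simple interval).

minor sixth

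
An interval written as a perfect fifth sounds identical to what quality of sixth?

A perfect fifth spans 7 semitones.
A sixth spanning 7 semitones is diminished (the major sixth is 9).

diminished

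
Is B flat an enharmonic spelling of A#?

Bb = pitch class 10 and A# = pitch class 10 — the same pitch class, so they are enharmonic equivalents.

Yes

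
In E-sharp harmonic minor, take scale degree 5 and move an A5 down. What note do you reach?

Scale degree 5 of E# harmonic minor is B#.
An augmented fifth (8 semitones) below B# lands on the letter E, giving E.

E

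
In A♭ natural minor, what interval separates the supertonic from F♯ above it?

augmented fifth

The supertonic of Ab natural minor is Bb.
Bb up to F#: letters B→F make it a fifth; 8 semitones makes it augmented.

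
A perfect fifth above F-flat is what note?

A fifth above F lands on the letter C.
A perfect fifth spans 7 semitones, so Fb moves to pitch class 11. On the letter C that is Cb.

Cb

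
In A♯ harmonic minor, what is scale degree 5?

E#

The A# harmonic minor scale runs A# B# C# D# E# F# G##.
Degree 5 is E#.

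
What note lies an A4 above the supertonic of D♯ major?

A##

The supertonic of D# major is E#.
An augmented fourth (6 semitones) above E# lands on the letter A, giving A##.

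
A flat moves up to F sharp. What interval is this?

Counting letters A–B–C–D–E–F gives a sixth.
Ab→F# = 10 semitones, 1 wider than the major sixth (9), so augmented.

augmented sixth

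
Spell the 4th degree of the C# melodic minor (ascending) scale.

The C# melodic minor (ascending) scale runs C# D# E F# G# A# B#.
Degree 4 is F#.

F#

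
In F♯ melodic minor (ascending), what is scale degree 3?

Degree 3 takes the letter 2 steps above F, which is A.
In melodic minor (ascending), degree 3 sits 3 semitones above the tonic. F# + 3 semitones is pitch class 9, spelled on A as A.

A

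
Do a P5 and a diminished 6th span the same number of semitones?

A perfect fifth spans 7 semitones; a diminished sixth spans 7.
They are enharmonically equivalent.

Yes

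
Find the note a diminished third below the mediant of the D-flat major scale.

The mediant of Db major is F.
A diminished third (2 semitones) below F lands on the letter D, giving D#.

D#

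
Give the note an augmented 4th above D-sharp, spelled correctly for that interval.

G##

D up a perfect fourth is G, so the target letter is G.
From D#, an augmented fourth is 6 semitones up: G##.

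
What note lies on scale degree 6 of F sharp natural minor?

D

The F# natural minor scale runs F# G# A B C# D E.
Degree 6 is D.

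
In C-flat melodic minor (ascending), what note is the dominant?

Gb

The Cb melodic minor (ascending) scale runs Cb Db Ebb Fb Gb Ab Bb.
Degree 5 is Gb.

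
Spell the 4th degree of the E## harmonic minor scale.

Degree 4 takes the letter 3 steps above E, which is A.
In harmonic minor, degree 4 sits 5 semitones above the tonic. E## + 5 semitones is pitch class 11, spelled on A as A##.

A##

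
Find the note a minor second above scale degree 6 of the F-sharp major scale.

Scale degree 6 of F# major is D#.
A minor second (1 semitone) above D# lands on the letter E, giving E.

E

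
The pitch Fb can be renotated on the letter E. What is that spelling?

E

Plain E sits at the same pitch as Fb, so on the letter E the same pitch needs a natural: E.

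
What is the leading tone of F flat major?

The Fb major scale runs Fb Gb Ab Bbb Cb Db Eb.
Degree 7 is Eb.

Eb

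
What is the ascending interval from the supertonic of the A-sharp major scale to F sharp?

The supertonic of A# major is B#.
B# up to F#: letters B→F make it a fifth; 6 semitones makes it diminished.

diminished fifth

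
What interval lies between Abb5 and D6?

The letter names run A→D, a span of 3 letter steps, so the interval is some kind of fourth.
Abb to D is 7 semitones. A perfect fourth is 5, so 7 makes it doubly augmented.

doubly augmented fourth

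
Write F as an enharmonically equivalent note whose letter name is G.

Gbb

Plain G sits 2 semitones above F, so on the letter G the same pitch needs a double flat: Gbb.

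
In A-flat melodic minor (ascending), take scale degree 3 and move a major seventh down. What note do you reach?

Dbb

Scale degree 3 of Ab melodic minor (ascending) is Cb.
A major seventh (11 semitones) below Cb lands on the letter D, giving Dbb.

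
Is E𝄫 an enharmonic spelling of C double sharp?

Yes

Ebb is pitch class 2; C## is pitch class 2.
All spellings map to pitch class 2, so they are enharmonically equivalent.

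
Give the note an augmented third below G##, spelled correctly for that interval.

E

G down a major third is Eb, so the target letter is E.
From G##, an augmented third is 5 semitones down: E.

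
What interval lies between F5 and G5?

Counting letters F–G gives a second.
F→G = 2 semitones, exactly the major second.

major second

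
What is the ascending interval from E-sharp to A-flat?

doubly diminished fourth

Counting letters E–F–G–A gives a fourth.
E#→Ab = 3 semitones, 2 narrower than the perfect fourth (5), so doubly diminished.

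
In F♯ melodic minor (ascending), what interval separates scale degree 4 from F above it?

Scale degree 4 of F# melodic minor (ascending) is B.
B up to F: letters B→F make it a fifth; 6 semitones makes it diminished.

diminished fifth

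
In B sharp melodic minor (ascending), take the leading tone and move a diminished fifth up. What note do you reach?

The leading tone of B# melodic minor (ascending) is A##.
A diminished fifth (6 semitones) above A## lands on the letter E, giving E#.

E#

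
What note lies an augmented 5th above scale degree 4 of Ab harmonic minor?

A

Scale degree 4 of Ab harmonic minor is Db.
An augmented fifth (8 semitones) above Db lands on the letter A, giving A.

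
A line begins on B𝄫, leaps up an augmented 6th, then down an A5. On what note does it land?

An augmented sixth up from Bbb is G (letter G, 10 semitones up).
An augmented fifth down from G is Cb (letter C, 8 semitones down).

Cb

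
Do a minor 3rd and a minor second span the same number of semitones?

No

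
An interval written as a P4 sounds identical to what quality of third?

A perfect fourth spans 5 semitones.
A third spanning 5 semitones is augmented (the major third is 4).

augmented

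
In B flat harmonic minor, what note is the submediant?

Gb

Degree 6 takes the letter 5 steps above B, which is G.
In harmonic minor, degree 6 sits 8 semitones above the tonic. Bb + 8 semitones is pitch class 6, spelled on G as Gb.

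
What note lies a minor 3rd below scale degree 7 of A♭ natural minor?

Eb

Scale degree 7 of Ab natural minor is Gb.
A minor third (3 semitones) below Gb lands on the letter E, giving Eb.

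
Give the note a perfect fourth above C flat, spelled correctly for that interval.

A fourth above C lands on the letter F.
A perfect fourth spans 5 semitones, so Cb moves to pitch class 4. On the letter F that is Fb.

Fb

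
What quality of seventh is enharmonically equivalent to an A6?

minor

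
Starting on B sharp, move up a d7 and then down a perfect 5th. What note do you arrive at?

A diminished seventh up from B# is A (letter A, 9 semitones up).
A perfect fifth down from A is D (letter D, 7 semitones down).

D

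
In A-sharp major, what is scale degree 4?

D#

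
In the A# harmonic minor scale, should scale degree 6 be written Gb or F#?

Each scale degree takes a distinct letter name. Degree 6 of a scale on A must use the letter F.
F# and Gb are enharmonically the same pitch, but only F# uses the letter F, so it is the correct spelling here.

F#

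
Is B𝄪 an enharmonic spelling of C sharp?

B## = pitch class 1 and C# = pitch class 1 — the same pitch class, so they are enharmonic equivalents.

Yes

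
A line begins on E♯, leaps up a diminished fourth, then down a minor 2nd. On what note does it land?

G#

A diminished fourth up from E# is A (letter A, 4 semitones up).
A minor second down from A is G# (letter G, 1 semitone down).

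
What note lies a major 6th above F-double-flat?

F up a major sixth is D, so the target letter is D.
From Fbb, a major sixth is 9 semitones up: Dbb.

Dbb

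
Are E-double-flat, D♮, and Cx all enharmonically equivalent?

Yes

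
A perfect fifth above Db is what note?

D up a perfect fifth is A, so the target letter is A.
From Db, a perfect fifth is 7 semitones up: Ab.

Ab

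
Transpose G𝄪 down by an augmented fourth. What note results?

D#

G down a perfect fourth is D, so the target letter is D.
From G##, an augmented fourth is 6 semitones down: D#.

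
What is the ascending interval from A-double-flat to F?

Counting letters A–B–C–D–E–F gives a sixth.
Abb→F = 10 semitones, 1 wider than the major sixth (9), so augmented.

augmented sixth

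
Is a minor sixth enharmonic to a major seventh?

No

A minor sixth spans 8 semitones; a major seventh spans 11.
The spans differ, so they are not enharmonic equivalents.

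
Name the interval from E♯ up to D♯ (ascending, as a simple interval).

minor seventh

The letter names run E→D, a span of 6 letter steps, so the interval is some kind of seventh.
E# to D# is 10 semitones. A major seventh is 11, so 10 makes it minor.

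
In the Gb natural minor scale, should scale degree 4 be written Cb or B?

Cb

Each scale degree takes a distinct letter name. Degree 4 of a scale on G must use the letter C.
Cb and B are enharmonically the same pitch, but only Cb uses the letter C, so it is the correct spelling here.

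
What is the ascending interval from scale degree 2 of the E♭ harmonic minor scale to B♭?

perfect fourth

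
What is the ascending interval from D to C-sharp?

Counting letters D–E–F–G–A–B–C gives a seventh.
D→C# = 11 semitones, exactly the major seventh.

major seventh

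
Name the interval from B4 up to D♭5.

Counting letters B–C–D gives a third.
B→Db = 2 semitones, 2 narrower than the major third (4), so diminished.

diminished third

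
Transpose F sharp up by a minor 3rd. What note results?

F up a major third is A, so the target letter is A.
From F#, a minor third is 3 semitones up: A.

A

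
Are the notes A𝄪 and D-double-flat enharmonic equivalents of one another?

No

A## is pitch class 11; Dbb is pitch class 0.
The pitch classes differ (11 vs. 0), so they are not enharmonic equivalents.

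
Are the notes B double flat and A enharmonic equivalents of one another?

Yes

Bbb is pitch class 9; A is pitch class 9.
All spellings map to pitch class 9, so they are enharmonically equivalent.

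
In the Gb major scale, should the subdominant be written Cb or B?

Cb

Each scale degree takes a distinct letter name. Degree 4 of a scale on G must use the letter C.
Cb and B are enharmonically the same pitch, but only Cb uses the letter C, so it is the correct spelling here.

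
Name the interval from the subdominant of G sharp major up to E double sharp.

augmented third

The subdominant of G# major is C#.
C# up to E##: letters C→E make it a third; 5 semitones makes it augmented.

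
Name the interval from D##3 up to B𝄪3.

major sixth

Counting letters D–E–F–G–A–B gives a sixth.
D##→B## = 9 semitones, exactly the major sixth.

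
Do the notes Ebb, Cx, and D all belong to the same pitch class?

Yes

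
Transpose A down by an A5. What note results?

Db

A down a perfect fifth is D, so the target letter is D.
From A, an augmented fifth is 8 semitones down: Db.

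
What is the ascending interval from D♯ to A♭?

Counting letters D–E–F–G–A gives a fifth.
D#→Ab = 5 semitones, 2 narrower than the perfect fifth (7), so doubly diminished.

doubly diminished fifth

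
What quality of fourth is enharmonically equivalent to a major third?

diminished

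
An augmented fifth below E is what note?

E down a perfect fifth is A, so the target letter is A.
From E, an augmented fifth is 8 semitones down: Ab.

Ab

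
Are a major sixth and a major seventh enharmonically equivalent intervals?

No

A major sixth spans 9 semitones; a major seventh spans 11.
The spans differ, so they are not enharmonic equivalents.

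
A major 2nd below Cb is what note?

Bbb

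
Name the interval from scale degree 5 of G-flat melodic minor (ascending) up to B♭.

major sixth

Scale degree 5 of Gb melodic minor (ascending) is Db.
Db up to Bb: letters D→B make it a sixth; 9 semitones makes it major.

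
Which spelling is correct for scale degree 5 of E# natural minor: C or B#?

B#

Each scale degree takes a distinct letter name. Degree 5 of a scale on E must use the letter B.
B# and C are enharmonically the same pitch, but only B# uses the letter B, so it is the correct spelling here.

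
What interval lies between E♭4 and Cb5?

The letter names run E→C, a span of 5 letter steps, so the interval is some kind of sixth.
Eb to Cb is 8 semitones. A major sixth is 9, so 8 makes it minor.

minor sixth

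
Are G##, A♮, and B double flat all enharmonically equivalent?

G## = pitch class 9 and A = pitch class 9 and Bbb = pitch class 9 — the same pitch class, so they are enharmonic equivalents.

Yes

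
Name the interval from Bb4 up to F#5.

augmented fifth

Counting letters B–C–D–E–F gives a fifth.
Bb→F# = 8 semitones, 1 wider than the perfect fifth (7), so augmented.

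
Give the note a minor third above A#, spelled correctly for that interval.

C#

A third above A lands on the letter C.
A minor third spans 3 semitones, so A# moves to pitch class 1. On the letter C that is C#.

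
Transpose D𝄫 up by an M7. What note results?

Cb

D up a major seventh is C#, so the target letter is C.
From Dbb, a major seventh is 11 semitones up: Cb.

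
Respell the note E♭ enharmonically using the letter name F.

Eb is pitch class 3. The letter F alone is pitch class 5.
To reach pitch class 3 from F requires an offset of -2 semitones, i.e. double flat: Fbb.

Fbb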